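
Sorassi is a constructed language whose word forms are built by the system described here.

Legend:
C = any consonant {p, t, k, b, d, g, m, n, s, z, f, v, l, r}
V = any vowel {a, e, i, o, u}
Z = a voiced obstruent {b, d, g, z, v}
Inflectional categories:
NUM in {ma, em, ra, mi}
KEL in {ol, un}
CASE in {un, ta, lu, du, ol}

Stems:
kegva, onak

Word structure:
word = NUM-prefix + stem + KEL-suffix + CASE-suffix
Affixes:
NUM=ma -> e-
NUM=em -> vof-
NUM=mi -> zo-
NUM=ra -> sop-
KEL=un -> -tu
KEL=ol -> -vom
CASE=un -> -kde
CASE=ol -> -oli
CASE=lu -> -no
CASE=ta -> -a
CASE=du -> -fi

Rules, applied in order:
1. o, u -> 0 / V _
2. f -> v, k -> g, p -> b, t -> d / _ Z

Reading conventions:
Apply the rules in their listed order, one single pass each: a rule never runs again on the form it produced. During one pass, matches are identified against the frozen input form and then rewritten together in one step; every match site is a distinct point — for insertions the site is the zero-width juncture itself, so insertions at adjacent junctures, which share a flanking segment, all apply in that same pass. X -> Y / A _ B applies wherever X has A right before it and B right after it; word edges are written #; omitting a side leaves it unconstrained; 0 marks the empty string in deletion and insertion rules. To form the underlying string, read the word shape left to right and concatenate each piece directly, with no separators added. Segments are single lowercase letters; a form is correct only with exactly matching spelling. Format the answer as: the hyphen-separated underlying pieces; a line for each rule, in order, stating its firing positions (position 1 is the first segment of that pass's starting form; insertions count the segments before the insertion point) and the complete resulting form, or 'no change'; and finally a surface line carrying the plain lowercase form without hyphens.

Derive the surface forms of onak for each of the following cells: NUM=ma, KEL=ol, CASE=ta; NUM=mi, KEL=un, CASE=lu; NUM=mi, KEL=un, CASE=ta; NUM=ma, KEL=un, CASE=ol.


cell NUM=ma, KEL=ol, CASE=ta:
underlying: e-onak-vom-a
1. o, u -> 0 / V _: fires at position(s) 2: enakvoma
2. f -> v, k -> g, p -> b, t -> d / _ Z: fires at position(s) 4: enagvoma
surface: enagvoma

cell NUM=mi, KEL=un, CASE=lu:
underlying: zo-onak-tu-no
1. o, u -> 0 / V _: fires at position(s) 3: zonaktuno
2. f -> v, k -> g, p -> b, t -> d / _ Z: no change
surface: zonaktuno

cell NUM=mi, KEL=un, CASE=ta:
underlying: zo-onak-tu-a
1. o, u -> 0 / V _: fires at position(s) 3: zonaktua
2. f -> v, k -> g, p -> b, t -> d / _ Z: no change
surface: zonaktua

cell NUM=ma, KEL=un, CASE=ol:
underlying: e-onak-tu-oli
1. o, u -> 0 / V _: fires at position(s) 2, 8: enaktuli
2. f -> v, k -> g, p -> b, t -> d / _ Z: no change
surface: enaktuli


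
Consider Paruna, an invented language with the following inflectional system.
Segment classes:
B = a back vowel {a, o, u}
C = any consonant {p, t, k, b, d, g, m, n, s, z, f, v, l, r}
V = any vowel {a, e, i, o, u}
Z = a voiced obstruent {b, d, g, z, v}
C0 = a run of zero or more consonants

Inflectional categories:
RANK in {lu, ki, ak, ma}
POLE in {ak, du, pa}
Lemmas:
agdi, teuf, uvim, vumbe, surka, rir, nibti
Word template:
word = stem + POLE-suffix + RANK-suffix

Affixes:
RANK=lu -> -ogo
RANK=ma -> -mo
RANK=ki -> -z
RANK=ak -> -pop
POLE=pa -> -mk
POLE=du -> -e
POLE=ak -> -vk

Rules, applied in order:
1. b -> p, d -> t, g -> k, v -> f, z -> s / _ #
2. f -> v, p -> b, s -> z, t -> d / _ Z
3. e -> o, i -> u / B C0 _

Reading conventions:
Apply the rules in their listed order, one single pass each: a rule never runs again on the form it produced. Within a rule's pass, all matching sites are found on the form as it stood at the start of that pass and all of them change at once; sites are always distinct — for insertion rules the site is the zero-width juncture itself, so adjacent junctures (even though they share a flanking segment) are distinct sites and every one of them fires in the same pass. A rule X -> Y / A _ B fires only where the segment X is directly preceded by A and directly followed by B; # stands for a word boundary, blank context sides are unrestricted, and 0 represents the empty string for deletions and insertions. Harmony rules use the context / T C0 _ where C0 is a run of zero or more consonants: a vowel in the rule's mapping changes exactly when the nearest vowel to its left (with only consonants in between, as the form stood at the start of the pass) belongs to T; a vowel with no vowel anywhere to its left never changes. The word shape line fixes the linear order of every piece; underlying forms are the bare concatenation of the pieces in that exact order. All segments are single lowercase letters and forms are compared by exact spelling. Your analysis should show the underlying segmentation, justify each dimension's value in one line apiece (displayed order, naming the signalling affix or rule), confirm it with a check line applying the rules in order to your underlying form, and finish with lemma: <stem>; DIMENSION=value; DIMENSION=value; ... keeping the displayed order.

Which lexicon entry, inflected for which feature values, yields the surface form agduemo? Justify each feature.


underlying: agdi-e-mo
RANK=ma - signalled by the affix -mo
POLE=du - signalled by the affix -e
check: agdiemo -> agdiemo -> agdiemo -> agduemo
lemma: agdi; RANK=ma; POLE=du


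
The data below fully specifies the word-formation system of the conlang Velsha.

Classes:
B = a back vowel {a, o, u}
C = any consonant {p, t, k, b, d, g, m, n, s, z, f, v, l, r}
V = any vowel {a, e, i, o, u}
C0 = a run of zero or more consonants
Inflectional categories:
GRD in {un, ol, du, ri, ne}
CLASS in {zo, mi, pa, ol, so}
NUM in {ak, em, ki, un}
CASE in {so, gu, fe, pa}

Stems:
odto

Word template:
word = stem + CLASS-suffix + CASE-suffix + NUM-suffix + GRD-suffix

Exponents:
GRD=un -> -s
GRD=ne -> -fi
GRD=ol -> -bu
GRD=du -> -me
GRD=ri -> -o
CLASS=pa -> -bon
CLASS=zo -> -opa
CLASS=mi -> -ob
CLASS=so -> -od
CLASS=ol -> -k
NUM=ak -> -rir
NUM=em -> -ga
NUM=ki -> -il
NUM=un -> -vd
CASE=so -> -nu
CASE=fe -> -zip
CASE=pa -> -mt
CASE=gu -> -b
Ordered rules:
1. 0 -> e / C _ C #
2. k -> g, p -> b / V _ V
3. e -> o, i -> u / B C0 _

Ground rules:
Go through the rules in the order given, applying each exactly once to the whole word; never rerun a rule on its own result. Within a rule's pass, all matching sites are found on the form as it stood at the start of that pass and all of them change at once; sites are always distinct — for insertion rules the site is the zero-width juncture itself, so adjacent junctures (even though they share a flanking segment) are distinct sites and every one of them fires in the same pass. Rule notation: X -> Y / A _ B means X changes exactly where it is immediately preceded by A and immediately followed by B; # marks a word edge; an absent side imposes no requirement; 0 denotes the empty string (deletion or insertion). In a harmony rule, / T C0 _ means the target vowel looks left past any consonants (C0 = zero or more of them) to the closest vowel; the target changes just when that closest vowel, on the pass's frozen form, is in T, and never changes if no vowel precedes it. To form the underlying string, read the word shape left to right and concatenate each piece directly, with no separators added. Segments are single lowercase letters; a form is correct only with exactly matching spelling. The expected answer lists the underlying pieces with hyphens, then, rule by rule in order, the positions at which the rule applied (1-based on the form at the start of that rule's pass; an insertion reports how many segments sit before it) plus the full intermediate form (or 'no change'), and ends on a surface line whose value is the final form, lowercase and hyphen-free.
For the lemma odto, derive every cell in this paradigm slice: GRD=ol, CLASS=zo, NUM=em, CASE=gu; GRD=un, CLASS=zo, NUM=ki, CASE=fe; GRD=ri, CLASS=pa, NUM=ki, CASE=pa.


cell GRD=ol, CLASS=zo, NUM=em, CASE=gu:
underlying: odto-opa-b-ga-bu
1. 0 -> e / C _ C #: no change
2. k -> g, p -> b / V _ V: fires at position(s) 6: odtoobabgabu
3. e -> o, i -> u / B C0 _: no change
surface: odtoobabgabu

cell GRD=un, CLASS=zo, NUM=ki, CASE=fe:
underlying: odto-opa-zip-il-s
1. 0 -> e / C _ C #: inserts after position(s) 12: odtoopazipiles
2. k -> g, p -> b / V _ V: fires at position(s) 6, 10: odtoobazibiles
3. e -> o, i -> u / B C0 _: fires at position(s) 9: odtoobazubiles
surface: odtoobazubiles

cell GRD=ri, CLASS=pa, NUM=ki, CASE=pa:
underlying: odto-bon-mt-il-o
1. 0 -> e / C _ C #: no change
2. k -> g, p -> b / V _ V: no change
3. e -> o, i -> u / B C0 _: fires at position(s) 10: odtobonmtulo
surface: odtobonmtulo


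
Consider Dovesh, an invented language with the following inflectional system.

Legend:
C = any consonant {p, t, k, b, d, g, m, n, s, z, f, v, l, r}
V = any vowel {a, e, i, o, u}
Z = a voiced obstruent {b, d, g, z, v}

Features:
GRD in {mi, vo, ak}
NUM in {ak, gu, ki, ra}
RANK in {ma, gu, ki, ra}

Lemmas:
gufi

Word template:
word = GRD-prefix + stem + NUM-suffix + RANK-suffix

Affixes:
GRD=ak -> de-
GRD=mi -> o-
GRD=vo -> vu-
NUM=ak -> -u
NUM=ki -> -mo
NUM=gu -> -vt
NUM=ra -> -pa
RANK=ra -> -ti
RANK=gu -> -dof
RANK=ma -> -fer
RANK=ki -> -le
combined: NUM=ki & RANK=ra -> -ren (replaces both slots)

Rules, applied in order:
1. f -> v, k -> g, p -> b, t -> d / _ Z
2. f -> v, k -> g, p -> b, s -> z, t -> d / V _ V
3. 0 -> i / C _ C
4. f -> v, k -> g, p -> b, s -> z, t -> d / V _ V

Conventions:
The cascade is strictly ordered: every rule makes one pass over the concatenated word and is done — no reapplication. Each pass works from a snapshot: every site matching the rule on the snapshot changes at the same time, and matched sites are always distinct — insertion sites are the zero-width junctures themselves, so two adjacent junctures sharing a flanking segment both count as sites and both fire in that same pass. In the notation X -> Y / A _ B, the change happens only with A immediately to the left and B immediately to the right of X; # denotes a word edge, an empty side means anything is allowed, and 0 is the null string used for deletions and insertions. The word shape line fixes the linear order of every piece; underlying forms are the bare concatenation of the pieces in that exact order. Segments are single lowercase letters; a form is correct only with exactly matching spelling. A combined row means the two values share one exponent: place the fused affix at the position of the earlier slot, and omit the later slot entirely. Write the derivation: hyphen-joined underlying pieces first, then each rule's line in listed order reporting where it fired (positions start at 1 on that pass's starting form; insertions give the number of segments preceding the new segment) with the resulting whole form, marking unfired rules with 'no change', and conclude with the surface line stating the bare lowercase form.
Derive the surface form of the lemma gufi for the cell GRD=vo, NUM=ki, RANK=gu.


underlying: vu-gufi-mo-dof
1. f -> v, k -> g, p -> b, t -> d / _ Z: no change
2. f -> v, k -> g, p -> b, s -> z, t -> d / V _ V: fires at position(s) 5: vuguvimodof
3. 0 -> i / C _ C: no change
4. f -> v, k -> g, p -> b, s -> z, t -> d / V _ V: no change
surface: vuguvimodof


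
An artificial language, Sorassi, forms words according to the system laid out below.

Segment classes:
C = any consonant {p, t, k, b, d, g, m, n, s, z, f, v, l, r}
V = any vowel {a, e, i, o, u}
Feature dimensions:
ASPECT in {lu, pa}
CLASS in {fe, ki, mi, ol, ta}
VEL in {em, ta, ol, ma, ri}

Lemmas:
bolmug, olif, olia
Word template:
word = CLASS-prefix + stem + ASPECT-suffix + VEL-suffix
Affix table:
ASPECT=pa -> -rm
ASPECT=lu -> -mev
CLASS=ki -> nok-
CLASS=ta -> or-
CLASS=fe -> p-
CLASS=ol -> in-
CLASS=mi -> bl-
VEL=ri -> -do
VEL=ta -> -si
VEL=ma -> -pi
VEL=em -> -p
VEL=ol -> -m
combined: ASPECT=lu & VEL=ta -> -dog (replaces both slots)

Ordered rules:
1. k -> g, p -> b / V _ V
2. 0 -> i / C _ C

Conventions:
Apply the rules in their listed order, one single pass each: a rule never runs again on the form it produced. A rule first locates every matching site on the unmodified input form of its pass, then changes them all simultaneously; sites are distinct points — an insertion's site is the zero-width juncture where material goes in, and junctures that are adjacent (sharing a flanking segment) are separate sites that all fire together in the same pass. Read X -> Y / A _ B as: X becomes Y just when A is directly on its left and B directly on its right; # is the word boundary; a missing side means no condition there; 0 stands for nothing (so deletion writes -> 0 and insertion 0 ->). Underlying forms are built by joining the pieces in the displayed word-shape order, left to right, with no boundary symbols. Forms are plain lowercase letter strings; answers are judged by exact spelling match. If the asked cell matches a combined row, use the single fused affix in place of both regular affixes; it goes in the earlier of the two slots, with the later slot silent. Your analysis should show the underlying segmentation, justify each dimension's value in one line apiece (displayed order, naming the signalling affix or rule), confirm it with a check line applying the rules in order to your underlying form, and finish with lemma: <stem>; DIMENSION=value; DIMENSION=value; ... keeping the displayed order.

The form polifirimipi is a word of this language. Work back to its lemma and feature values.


underlying: p-olif-rm-pi
ASPECT=pa - signalled by the affix -rm
CLASS=fe - signalled by the affix p-
VEL=ma - signalled by the affix -pi
check: polifrmpi -> polifrmpi -> polifirimipi
lemma: olif; ASPECT=pa; CLASS=fe; VEL=ma


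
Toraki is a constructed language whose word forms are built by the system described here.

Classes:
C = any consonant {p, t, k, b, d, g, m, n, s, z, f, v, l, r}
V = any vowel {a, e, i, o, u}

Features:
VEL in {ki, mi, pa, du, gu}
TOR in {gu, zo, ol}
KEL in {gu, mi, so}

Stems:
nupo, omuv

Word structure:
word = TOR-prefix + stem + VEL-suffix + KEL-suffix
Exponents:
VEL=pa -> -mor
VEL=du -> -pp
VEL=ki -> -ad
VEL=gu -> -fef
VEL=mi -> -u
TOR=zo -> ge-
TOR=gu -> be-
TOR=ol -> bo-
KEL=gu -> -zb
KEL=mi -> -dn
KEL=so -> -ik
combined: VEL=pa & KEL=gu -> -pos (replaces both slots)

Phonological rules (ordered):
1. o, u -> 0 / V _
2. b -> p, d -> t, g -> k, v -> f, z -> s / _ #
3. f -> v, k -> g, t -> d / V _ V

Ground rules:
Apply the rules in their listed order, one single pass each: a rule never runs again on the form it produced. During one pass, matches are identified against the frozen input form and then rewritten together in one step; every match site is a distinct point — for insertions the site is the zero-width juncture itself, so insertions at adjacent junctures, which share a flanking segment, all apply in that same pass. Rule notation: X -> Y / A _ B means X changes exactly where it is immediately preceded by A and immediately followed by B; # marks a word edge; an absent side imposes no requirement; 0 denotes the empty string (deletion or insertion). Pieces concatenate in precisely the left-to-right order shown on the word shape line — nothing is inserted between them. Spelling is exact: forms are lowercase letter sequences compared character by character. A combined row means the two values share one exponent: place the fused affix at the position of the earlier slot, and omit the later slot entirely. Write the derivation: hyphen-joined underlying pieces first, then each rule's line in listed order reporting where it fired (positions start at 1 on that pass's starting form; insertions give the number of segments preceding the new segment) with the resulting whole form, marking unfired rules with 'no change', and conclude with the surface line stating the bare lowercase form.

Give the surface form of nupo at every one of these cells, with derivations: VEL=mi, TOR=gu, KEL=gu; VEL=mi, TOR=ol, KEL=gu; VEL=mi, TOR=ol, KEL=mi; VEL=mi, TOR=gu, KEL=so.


cell VEL=mi, TOR=gu, KEL=gu:
underlying: be-nupo-u-zb
1. o, u -> 0 / V _: fires at position(s) 7: benupozb
2. b -> p, d -> t, g -> k, v -> f, z -> s / _ #: fires at position(s) 8: benupozp
3. f -> v, k -> g, t -> d / V _ V: no change
surface: benupozp

cell VEL=mi, TOR=ol, KEL=gu:
underlying: bo-nupo-u-zb
1. o, u -> 0 / V _: fires at position(s) 7: bonupozb
2. b -> p, d -> t, g -> k, v -> f, z -> s / _ #: fires at position(s) 8: bonupozp
3. f -> v, k -> g, t -> d / V _ V: no change
surface: bonupozp

cell VEL=mi, TOR=ol, KEL=mi:
underlying: bo-nupo-u-dn
1. o, u -> 0 / V _: fires at position(s) 7: bonupodn
2. b -> p, d -> t, g -> k, v -> f, z -> s / _ #: no change
3. f -> v, k -> g, t -> d / V _ V: no change
surface: bonupodn

cell VEL=mi, TOR=gu, KEL=so:
underlying: be-nupo-u-ik
1. o, u -> 0 / V _: fires at position(s) 7: benupoik
2. b -> p, d -> t, g -> k, v -> f, z -> s / _ #: no change
3. f -> v, k -> g, t -> d / V _ V: no change
surface: benupoik


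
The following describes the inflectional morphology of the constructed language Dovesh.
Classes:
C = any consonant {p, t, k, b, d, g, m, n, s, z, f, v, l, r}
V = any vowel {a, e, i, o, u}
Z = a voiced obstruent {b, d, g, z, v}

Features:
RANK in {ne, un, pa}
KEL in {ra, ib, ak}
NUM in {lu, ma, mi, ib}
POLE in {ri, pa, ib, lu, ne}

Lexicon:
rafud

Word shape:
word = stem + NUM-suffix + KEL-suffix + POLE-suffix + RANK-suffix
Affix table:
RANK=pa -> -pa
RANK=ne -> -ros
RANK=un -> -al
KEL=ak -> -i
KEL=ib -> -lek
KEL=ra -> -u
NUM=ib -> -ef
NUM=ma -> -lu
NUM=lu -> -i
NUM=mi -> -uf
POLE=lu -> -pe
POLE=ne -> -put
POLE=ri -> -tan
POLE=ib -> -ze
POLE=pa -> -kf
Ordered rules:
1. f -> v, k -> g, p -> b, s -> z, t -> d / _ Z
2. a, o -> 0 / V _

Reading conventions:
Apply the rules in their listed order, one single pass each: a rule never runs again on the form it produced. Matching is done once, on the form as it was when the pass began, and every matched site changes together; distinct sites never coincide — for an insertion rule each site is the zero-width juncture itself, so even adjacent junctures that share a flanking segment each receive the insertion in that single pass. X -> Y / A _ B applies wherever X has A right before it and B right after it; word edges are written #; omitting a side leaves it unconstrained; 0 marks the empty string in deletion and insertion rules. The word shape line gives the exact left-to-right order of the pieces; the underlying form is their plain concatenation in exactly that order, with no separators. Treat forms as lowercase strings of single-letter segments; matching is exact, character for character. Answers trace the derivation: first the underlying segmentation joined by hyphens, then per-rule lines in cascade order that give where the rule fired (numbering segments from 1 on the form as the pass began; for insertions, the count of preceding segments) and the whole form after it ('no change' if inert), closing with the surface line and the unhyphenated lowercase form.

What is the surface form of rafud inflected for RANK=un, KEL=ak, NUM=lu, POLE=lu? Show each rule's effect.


underlying: rafud-i-i-pe-al
1. f -> v, k -> g, p -> b, s -> z, t -> d / _ Z: no change
2. a, o -> 0 / V _: fires at position(s) 10: rafudiipel
surface: rafudiipel


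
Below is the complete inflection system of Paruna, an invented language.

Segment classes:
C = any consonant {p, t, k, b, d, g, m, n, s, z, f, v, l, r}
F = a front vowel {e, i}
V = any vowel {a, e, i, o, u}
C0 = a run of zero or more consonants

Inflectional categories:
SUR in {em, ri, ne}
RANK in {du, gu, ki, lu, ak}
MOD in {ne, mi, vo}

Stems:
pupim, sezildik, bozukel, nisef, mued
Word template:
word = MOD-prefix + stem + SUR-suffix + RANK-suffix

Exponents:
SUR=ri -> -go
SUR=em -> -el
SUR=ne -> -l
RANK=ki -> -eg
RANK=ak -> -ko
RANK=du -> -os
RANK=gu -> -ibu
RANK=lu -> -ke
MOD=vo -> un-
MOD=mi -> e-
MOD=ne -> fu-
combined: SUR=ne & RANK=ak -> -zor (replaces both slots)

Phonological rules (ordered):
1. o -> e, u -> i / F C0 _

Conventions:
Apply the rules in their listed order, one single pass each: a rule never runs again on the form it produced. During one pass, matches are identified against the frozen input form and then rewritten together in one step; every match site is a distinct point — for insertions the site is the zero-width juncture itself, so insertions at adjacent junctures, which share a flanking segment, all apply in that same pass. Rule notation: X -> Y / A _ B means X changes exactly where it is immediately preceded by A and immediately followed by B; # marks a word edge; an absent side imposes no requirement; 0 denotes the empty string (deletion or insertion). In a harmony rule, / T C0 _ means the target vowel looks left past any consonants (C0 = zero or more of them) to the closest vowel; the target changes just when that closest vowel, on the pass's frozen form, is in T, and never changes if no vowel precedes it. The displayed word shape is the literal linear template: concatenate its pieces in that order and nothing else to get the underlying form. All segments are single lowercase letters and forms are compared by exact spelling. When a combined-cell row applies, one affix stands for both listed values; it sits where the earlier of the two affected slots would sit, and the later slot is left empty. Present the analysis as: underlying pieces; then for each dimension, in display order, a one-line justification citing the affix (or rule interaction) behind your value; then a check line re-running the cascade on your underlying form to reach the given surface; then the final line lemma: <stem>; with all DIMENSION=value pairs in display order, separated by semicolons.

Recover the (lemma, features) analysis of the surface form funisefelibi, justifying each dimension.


underlying: fu-nisef-el-ibu
SUR=em - signalled by the affix -el
RANK=gu - signalled by the affix -ibu
MOD=ne - signalled by the affix fu-
check: funisefelibu -> funisefelibi
lemma: nisef; SUR=em; RANK=gu; MOD=ne


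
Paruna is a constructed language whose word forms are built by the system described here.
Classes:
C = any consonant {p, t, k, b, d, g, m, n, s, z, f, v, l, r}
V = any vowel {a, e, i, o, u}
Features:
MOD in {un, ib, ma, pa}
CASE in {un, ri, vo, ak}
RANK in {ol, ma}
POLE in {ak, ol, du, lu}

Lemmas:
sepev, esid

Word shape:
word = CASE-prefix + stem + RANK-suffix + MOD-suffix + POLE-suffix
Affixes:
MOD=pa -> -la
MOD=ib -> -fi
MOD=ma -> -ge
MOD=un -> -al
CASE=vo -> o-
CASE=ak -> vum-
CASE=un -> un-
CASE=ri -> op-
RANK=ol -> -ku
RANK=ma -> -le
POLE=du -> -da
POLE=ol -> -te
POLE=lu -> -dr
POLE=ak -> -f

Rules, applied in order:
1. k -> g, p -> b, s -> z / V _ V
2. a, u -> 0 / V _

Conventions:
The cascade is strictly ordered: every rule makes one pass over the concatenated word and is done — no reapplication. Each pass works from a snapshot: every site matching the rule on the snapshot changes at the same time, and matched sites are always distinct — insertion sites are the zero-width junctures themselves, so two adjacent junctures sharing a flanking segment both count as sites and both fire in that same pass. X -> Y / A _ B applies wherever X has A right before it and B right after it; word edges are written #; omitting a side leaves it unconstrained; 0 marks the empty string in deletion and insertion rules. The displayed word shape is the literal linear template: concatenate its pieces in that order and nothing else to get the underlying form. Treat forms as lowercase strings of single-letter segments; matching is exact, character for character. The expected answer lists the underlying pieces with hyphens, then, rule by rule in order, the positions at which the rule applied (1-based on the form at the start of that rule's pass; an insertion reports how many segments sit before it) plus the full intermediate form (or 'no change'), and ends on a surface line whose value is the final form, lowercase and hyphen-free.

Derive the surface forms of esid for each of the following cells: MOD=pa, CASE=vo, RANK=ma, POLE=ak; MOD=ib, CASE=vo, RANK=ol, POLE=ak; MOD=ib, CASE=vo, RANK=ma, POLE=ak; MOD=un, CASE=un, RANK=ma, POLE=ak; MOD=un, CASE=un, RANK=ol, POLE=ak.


cell MOD=pa, CASE=vo, RANK=ma, POLE=ak:
underlying: o-esid-le-la-f
1. k -> g, p -> b, s -> z / V _ V: fires at position(s) 3: oezidlelaf
2. a, u -> 0 / V _: no change
surface: oezidlelaf

cell MOD=ib, CASE=vo, RANK=ol, POLE=ak:
underlying: o-esid-ku-fi-f
1. k -> g, p -> b, s -> z / V _ V: fires at position(s) 3: oezidkufif
2. a, u -> 0 / V _: no change
surface: oezidkufif

cell MOD=ib, CASE=vo, RANK=ma, POLE=ak:
underlying: o-esid-le-fi-f
1. k -> g, p -> b, s -> z / V _ V: fires at position(s) 3: oezidlefif
2. a, u -> 0 / V _: no change
surface: oezidlefif

cell MOD=un, CASE=un, RANK=ma, POLE=ak:
underlying: un-esid-le-al-f
1. k -> g, p -> b, s -> z / V _ V: fires at position(s) 4: unezidlealf
2. a, u -> 0 / V _: fires at position(s) 9: unezidlelf
surface: unezidlelf

cell MOD=un, CASE=un, RANK=ol, POLE=ak:
underlying: un-esid-ku-al-f
1. k -> g, p -> b, s -> z / V _ V: fires at position(s) 4: unezidkualf
2. a, u -> 0 / V _: fires at position(s) 9: unezidkulf
surface: unezidkulf


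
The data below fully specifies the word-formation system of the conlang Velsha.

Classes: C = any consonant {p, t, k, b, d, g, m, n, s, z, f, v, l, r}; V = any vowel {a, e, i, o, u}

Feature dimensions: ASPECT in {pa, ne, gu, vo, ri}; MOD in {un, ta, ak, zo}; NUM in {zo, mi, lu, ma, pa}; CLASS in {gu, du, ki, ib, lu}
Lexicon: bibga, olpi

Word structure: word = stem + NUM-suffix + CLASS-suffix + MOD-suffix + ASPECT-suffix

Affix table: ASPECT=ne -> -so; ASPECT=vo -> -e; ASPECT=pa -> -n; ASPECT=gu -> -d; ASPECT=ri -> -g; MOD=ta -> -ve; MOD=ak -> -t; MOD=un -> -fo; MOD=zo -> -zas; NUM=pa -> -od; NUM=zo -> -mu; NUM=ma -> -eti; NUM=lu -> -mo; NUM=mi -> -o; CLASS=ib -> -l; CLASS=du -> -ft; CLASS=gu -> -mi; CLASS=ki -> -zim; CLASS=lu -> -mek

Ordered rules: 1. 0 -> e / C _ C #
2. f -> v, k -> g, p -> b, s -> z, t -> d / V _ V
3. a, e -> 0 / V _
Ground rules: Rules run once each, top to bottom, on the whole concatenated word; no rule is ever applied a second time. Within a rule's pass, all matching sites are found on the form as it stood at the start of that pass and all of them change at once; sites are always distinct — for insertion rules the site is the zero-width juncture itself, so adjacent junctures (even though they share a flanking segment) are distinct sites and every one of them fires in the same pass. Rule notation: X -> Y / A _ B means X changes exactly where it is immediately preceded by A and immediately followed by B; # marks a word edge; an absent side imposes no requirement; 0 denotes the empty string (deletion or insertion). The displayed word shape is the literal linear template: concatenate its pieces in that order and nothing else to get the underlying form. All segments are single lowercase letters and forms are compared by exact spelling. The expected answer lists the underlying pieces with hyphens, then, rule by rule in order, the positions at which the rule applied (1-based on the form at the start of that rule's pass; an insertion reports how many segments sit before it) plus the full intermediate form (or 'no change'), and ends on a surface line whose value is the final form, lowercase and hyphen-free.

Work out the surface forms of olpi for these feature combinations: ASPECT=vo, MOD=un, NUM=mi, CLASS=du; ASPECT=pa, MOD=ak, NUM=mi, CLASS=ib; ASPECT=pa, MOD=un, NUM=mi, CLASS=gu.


cell ASPECT=vo, MOD=un, NUM=mi, CLASS=du:
underlying: olpi-o-ft-fo-e
1. 0 -> e / C _ C #: no change
2. f -> v, k -> g, p -> b, s -> z, t -> d / V _ V: no change
3. a, e -> 0 / V _: fires at position(s) 10: olpioftfo
surface: olpioftfo

cell ASPECT=pa, MOD=ak, NUM=mi, CLASS=ib:
underlying: olpi-o-l-t-n
1. 0 -> e / C _ C #: inserts after position(s) 7: olpiolten
2. f -> v, k -> g, p -> b, s -> z, t -> d / V _ V: no change
3. a, e -> 0 / V _: no change
surface: olpiolten

cell ASPECT=pa, MOD=un, NUM=mi, CLASS=gu:
underlying: olpi-o-mi-fo-n
1. 0 -> e / C _ C #: no change
2. f -> v, k -> g, p -> b, s -> z, t -> d / V _ V: fires at position(s) 8: olpiomivon
3. a, e -> 0 / V _: no change
surface: olpiomivon


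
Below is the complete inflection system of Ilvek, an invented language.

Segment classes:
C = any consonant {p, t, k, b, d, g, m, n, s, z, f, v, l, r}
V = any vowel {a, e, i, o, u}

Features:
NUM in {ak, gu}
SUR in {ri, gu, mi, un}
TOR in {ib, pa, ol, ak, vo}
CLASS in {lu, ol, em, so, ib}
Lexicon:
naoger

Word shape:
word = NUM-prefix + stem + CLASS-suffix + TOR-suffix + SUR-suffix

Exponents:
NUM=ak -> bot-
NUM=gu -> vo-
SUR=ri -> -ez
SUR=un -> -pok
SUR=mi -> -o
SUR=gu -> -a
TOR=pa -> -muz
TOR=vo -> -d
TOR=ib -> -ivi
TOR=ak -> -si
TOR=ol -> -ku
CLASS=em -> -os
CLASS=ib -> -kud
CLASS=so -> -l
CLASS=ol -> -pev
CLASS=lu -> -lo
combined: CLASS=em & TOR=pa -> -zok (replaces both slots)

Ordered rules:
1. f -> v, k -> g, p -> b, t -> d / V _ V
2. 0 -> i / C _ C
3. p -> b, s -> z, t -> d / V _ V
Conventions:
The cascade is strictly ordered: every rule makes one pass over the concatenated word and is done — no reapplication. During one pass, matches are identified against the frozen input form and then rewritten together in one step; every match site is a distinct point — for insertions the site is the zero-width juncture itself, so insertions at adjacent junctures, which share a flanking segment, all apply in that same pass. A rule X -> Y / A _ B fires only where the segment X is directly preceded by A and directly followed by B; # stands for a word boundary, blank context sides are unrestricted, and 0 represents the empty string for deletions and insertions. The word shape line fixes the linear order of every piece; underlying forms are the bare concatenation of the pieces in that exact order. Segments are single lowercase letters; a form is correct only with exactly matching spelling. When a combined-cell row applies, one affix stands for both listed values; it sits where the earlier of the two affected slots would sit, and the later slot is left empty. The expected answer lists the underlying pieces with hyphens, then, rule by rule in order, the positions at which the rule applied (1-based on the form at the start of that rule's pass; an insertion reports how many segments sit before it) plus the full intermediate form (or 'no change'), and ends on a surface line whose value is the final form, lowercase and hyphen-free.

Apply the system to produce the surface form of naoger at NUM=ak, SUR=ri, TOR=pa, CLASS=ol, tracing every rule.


underlying: bot-naoger-pev-muz-ez
1. f -> v, k -> g, p -> b, t -> d / V _ V: no change
2. 0 -> i / C _ C: inserts after position(s) 3, 9, 12: botinaogeripevimuzez
3. p -> b, s -> z, t -> d / V _ V: fires at position(s) 3, 12: bodinaogeribevimuzez
surface: bodinaogeribevimuzez


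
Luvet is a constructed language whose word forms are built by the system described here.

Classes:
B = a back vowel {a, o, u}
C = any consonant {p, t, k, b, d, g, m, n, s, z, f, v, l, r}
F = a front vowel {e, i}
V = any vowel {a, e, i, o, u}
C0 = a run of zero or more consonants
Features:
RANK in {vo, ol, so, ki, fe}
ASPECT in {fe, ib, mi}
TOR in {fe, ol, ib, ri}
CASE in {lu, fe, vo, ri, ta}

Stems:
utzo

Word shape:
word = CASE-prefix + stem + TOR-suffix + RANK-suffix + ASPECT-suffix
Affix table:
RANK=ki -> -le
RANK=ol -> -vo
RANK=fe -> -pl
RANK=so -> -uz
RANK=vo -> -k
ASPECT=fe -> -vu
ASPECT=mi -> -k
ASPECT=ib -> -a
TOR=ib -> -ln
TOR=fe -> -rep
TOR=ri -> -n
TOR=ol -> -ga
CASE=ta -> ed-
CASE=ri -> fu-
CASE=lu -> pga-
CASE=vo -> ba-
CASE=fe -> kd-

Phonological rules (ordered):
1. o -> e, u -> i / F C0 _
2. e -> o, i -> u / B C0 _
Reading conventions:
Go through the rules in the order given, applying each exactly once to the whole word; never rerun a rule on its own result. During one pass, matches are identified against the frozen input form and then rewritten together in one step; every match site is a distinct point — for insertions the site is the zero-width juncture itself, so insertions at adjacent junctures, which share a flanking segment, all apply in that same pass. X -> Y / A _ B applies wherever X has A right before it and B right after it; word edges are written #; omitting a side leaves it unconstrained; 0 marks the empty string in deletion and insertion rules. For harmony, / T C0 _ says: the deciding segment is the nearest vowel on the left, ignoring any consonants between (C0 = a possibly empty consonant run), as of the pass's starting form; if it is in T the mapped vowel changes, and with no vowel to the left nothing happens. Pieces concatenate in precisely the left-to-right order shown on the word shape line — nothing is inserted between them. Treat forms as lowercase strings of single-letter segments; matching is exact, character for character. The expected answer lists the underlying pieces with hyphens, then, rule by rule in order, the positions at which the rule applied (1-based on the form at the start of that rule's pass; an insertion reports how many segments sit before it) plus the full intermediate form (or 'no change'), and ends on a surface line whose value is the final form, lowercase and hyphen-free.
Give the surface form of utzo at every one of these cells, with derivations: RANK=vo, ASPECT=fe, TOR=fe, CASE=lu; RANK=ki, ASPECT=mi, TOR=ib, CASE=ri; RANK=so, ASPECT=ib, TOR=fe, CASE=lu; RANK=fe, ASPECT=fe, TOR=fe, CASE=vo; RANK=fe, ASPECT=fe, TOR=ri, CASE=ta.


cell RANK=vo, ASPECT=fe, TOR=fe, CASE=lu:
underlying: pga-utzo-rep-k-vu
1. o -> e, u -> i / F C0 _: fires at position(s) 13: pgautzorepkvi
2. e -> o, i -> u / B C0 _: fires at position(s) 9: pgautzoropkvi
surface: pgautzoropkvi

cell RANK=ki, ASPECT=mi, TOR=ib, CASE=ri:
underlying: fu-utzo-ln-le-k
1. o -> e, u -> i / F C0 _: no change
2. e -> o, i -> u / B C0 _: fires at position(s) 10: fuutzolnlok
surface: fuutzolnlok

cell RANK=so, ASPECT=ib, TOR=fe, CASE=lu:
underlying: pga-utzo-rep-uz-a
1. o -> e, u -> i / F C0 _: fires at position(s) 11: pgautzorepiza
2. e -> o, i -> u / B C0 _: fires at position(s) 9: pgautzoropiza
surface: pgautzoropiza

cell RANK=fe, ASPECT=fe, TOR=fe, CASE=vo:
underlying: ba-utzo-rep-pl-vu
1. o -> e, u -> i / F C0 _: fires at position(s) 13: bautzorepplvi
2. e -> o, i -> u / B C0 _: fires at position(s) 8: bautzoropplvi
surface: bautzoropplvi

cell RANK=fe, ASPECT=fe, TOR=ri, CASE=ta:
underlying: ed-utzo-n-pl-vu
1. o -> e, u -> i / F C0 _: fires at position(s) 3: editzonplvu
2. e -> o, i -> u / B C0 _: no change
surface: editzonplvu


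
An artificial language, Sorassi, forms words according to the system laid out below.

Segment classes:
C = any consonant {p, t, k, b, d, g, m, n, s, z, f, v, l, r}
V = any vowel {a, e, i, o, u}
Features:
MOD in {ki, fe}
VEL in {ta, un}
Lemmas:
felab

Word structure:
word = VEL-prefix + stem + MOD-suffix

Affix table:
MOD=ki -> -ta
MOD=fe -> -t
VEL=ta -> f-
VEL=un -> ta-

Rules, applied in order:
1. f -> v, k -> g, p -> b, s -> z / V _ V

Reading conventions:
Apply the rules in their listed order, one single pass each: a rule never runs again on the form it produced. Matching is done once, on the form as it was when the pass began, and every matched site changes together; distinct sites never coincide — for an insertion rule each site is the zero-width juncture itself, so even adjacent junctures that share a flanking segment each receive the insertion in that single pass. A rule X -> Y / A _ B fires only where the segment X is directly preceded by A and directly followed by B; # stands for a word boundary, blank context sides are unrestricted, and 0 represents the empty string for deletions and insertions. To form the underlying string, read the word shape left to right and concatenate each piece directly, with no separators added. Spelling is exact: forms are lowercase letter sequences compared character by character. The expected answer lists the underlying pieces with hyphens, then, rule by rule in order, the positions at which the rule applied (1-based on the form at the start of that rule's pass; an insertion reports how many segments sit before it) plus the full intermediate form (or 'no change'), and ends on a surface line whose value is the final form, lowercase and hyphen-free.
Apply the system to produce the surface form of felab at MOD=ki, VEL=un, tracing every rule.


underlying: ta-felab-ta
1. f -> v, k -> g, p -> b, s -> z / V _ V: fires at position(s) 3: tavelabta
surface: tavelabta


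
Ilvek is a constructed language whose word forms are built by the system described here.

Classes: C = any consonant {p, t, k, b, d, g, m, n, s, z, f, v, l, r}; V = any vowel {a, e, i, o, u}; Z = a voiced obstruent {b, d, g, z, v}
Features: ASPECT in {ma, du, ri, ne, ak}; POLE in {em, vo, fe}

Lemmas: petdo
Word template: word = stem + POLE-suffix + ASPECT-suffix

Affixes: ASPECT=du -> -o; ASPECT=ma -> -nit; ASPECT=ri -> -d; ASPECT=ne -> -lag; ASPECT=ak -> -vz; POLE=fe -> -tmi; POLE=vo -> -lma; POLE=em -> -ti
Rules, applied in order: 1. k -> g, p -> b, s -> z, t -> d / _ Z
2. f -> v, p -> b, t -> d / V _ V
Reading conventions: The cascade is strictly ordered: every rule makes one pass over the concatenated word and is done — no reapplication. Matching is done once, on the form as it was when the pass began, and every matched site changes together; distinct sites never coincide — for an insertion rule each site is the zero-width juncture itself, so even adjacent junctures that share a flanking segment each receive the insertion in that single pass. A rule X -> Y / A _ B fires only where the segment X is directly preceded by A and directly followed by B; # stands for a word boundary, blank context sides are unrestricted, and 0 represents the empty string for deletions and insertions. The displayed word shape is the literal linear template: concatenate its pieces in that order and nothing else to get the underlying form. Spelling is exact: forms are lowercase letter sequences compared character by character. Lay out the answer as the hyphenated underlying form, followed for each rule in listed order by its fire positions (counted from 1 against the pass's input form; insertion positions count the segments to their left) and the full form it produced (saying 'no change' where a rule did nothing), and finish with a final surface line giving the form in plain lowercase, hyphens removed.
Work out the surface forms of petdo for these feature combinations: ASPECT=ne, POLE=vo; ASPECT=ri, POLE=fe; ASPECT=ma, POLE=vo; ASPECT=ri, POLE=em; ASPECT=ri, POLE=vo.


cell ASPECT=ne, POLE=vo:
underlying: petdo-lma-lag
1. k -> g, p -> b, s -> z, t -> d / _ Z: fires at position(s) 3: peddolmalag
2. f -> v, p -> b, t -> d / V _ V: no change
surface: peddolmalag

cell ASPECT=ri, POLE=fe:
underlying: petdo-tmi-d
1. k -> g, p -> b, s -> z, t -> d / _ Z: fires at position(s) 3: peddotmid
2. f -> v, p -> b, t -> d / V _ V: no change
surface: peddotmid

cell ASPECT=ma, POLE=vo:
underlying: petdo-lma-nit
1. k -> g, p -> b, s -> z, t -> d / _ Z: fires at position(s) 3: peddolmanit
2. f -> v, p -> b, t -> d / V _ V: no change
surface: peddolmanit

cell ASPECT=ri, POLE=em:
underlying: petdo-ti-d
1. k -> g, p -> b, s -> z, t -> d / _ Z: fires at position(s) 3: peddotid
2. f -> v, p -> b, t -> d / V _ V: fires at position(s) 6: peddodid
surface: peddodid

cell ASPECT=ri, POLE=vo:
underlying: petdo-lma-d
1. k -> g, p -> b, s -> z, t -> d / _ Z: fires at position(s) 3: peddolmad
2. f -> v, p -> b, t -> d / V _ V: no change
surface: peddolmad


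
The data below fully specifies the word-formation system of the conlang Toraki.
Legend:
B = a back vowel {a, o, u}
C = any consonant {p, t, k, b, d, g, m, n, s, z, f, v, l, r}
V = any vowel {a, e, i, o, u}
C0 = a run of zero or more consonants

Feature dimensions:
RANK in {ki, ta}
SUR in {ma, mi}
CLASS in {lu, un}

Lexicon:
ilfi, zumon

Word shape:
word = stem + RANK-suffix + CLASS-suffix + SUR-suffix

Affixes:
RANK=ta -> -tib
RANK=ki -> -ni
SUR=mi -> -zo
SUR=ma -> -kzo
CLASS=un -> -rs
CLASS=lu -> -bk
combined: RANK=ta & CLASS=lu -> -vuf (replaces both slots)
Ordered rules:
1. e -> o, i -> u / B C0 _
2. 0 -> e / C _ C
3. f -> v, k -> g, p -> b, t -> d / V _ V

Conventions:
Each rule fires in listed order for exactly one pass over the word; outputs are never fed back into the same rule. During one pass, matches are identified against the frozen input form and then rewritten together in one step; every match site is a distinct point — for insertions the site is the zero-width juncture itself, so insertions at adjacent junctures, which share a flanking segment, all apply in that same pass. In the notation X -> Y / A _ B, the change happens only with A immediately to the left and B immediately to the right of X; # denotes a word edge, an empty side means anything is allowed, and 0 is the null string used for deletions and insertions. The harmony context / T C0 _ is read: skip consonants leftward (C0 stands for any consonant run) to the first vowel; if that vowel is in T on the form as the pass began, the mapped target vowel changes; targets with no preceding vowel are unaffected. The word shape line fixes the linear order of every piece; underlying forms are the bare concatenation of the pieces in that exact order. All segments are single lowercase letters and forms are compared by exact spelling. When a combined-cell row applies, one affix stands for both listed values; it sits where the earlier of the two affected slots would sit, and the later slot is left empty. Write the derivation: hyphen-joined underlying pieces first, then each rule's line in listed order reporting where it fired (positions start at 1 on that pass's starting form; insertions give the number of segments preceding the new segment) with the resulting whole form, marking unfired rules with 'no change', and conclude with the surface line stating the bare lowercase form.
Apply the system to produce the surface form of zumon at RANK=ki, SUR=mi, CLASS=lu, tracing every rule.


underlying: zumon-ni-bk-zo
1. e -> o, i -> u / B C0 _: fires at position(s) 7: zumonnubkzo
2. 0 -> e / C _ C: inserts after position(s) 5, 8, 9: zumonenubekezo
3. f -> v, k -> g, p -> b, t -> d / V _ V: fires at position(s) 11: zumonenubegezo
surface: zumonenubegezo
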